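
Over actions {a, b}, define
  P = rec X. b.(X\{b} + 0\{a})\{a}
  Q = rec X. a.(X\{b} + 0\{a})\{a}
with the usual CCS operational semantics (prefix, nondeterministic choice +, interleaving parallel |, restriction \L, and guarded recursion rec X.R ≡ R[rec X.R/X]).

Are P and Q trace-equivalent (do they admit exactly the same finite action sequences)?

LTS(P): 2 reachable states
  m0 = rec X. b.(X\{b} + 0\{a})\{a} has moves ··b··> m1
  m1 = ((rec X. b.(X\{b} + 0\{a})\{a})\{b} + 0\{a})\{a} has moves deadlocked
LTS(Q): 2 reachable states
  n0 = rec X. a.(X\{b} + 0\{a})\{a} has moves ··a··> n1
  n1 = ((rec X. a.(X\{b} + 0\{a})\{a})\{b} + 0\{a})\{a} has moves deadlocked
Executing b from P (initial set {m0}):
  [1] b ⇒ {m1}
  — P admits the full trace.
Executing b from Q (initial set {n0}):
  [1] b ⇒ no successor for Q

NO — witness ⟨b⟩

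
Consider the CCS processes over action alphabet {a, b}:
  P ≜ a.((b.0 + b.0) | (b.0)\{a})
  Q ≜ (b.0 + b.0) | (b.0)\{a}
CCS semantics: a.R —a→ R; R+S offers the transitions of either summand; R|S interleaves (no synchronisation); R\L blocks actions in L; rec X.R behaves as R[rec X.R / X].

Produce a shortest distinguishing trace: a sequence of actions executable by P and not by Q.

LTS(P): 5 reachable states
  p0 = a.((b.0 + b.0) | (b.0)\{a}) | --a--▸ p1
  p1 = (b.0 + b.0) | (b.0)\{a} | --b--▸ p2, --b--▸ p3
  p2 = (b.0 + b.0) | 0\{a} | --b--▸ p4
  p3 = 0 | (b.0)\{a} | --b--▸ p4
  p4 = 0 | 0\{a} | stopped
LTS(Q): 4 reachable states
  q0 = (b.0 + b.0) | (b.0)\{a} | --b--▸ q1, --b--▸ q2
  q1 = (b.0 + b.0) | 0\{a} | --b--▸ q3
  q2 = 0 | (b.0)\{a} | --b--▸ q3
  q3 = 0 | 0\{a} | stopped
Trace ⟨a⟩ through P, begin at {p0}:
  step 1 (a): {p1}
  — P admits the full trace.
Trace ⟨a⟩ through Q, begin at {q0}:
  step 1 (a): ∅  — Q cannot continue

a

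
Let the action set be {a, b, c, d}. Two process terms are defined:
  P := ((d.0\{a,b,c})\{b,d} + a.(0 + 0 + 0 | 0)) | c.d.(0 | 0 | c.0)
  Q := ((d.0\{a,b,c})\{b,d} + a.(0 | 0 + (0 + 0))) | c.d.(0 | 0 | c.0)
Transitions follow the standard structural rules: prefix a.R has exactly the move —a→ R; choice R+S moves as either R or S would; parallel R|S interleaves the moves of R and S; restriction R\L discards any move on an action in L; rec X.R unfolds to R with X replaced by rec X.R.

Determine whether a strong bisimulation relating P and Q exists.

bisimilar

P's transition system — 8 states:
  u0 = ((d.0\{a,b,c})\{b,d} + a.(0 + 0 + 0 | 0)) | c.d.(0 | 0 | c.0) :: -a-> u1, -c-> u2
  u1 = (0 + 0 + 0 | 0) | c.d.(0 | 0 | c.0) :: -c-> u3
  u2 = ((d.0\{a,b,c})\{b,d} + a.(0 + 0 + 0 | 0)) | d.(0 | 0 | c.0) :: -a-> u3, -d-> u4
  u3 = (0 + 0 + 0 | 0) | d.(0 | 0 | c.0) :: -d-> u5
  u4 = ((d.0\{a,b,c})\{b,d} + a.(0 + 0 + 0 | 0)) | (0 | 0 | c.0) :: -a-> u5, -c-> u6
  u5 = (0 + 0 + 0 | 0) | (0 | 0 | c.0) :: -c-> u7
  u6 = ((d.0\{a,b,c})\{b,d} + a.(0 + 0 + 0 | 0)) | (0 | 0 | 0) :: -a-> u7
  u7 = (0 + 0 + 0 | 0) | (0 | 0 | 0) :: (no moves)
Q's transition system — 8 states:
  v0 = ((d.0\{a,b,c})\{b,d} + a.(0 | 0 + (0 + 0))) | c.d.(0 | 0 | c.0) :: -a-> v1, -c-> v2
  v1 = (0 | 0 + (0 + 0)) | c.d.(0 | 0 | c.0) :: -c-> v3
  v2 = ((d.0\{a,b,c})\{b,d} + a.(0 | 0 + (0 + 0))) | d.(0 | 0 | c.0) :: -a-> v3, -d-> v4
  v3 = (0 | 0 + (0 + 0)) | d.(0 | 0 | c.0) :: -d-> v5
  v4 = ((d.0\{a,b,c})\{b,d} + a.(0 | 0 + (0 + 0))) | (0 | 0 | c.0) :: -a-> v5, -c-> v6
  v5 = (0 | 0 + (0 + 0)) | (0 | 0 | c.0) :: -c-> v7
  v6 = ((d.0\{a,b,c})\{b,d} + a.(0 | 0 + (0 + 0))) | (0 | 0 | 0) :: -a-> v7
  v7 = (0 | 0 + (0 + 0)) | (0 | 0 | 0) :: (no moves)
Partition-refinement fixed point:
  B0 = {u0, v0}
  B1 = {u1, v1}
  B2 = {u3, v3}
  B3 = {u5, v5}
  B4 = {u7, v7}
  B5 = {u2, v2}
  B6 = {u4, v4}
  B7 = {u6, v6}
u0 ∈ B0, v0 ∈ B0 → same block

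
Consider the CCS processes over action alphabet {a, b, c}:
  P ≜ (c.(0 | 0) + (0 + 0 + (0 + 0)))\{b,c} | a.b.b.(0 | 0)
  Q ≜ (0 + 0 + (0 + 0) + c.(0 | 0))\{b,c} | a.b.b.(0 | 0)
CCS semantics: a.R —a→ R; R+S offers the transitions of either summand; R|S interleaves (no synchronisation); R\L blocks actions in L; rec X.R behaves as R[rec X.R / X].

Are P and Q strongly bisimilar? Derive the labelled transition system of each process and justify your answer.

Reachable graph of P (4 states):
  u0 = (c.(0 | 0) + (0 + 0 + (0 + 0)))\{b,c} | a.b.b.(0 | 0) :: ··a··> u1
  u1 = (c.(0 | 0) + (0 + 0 + (0 + 0)))\{b,c} | b.b.(0 | 0) :: ··b··> u2
  u2 = (c.(0 | 0) + (0 + 0 + (0 + 0)))\{b,c} | b.(0 | 0) :: ··b··> u3
  u3 = (c.(0 | 0) + (0 + 0 + (0 + 0)))\{b,c} | (0 | 0) :: (no moves)
Reachable graph of Q (4 states):
  v0 = (0 + 0 + (0 + 0) + c.(0 | 0))\{b,c} | a.b.b.(0 | 0) :: ··a··> v1
  v1 = (0 + 0 + (0 + 0) + c.(0 | 0))\{b,c} | b.b.(0 | 0) :: ··b··> v2
  v2 = (0 + 0 + (0 + 0) + c.(0 | 0))\{b,c} | b.(0 | 0) :: ··b··> v3
  v3 = (0 + 0 + (0 + 0) + c.(0 | 0))\{b,c} | (0 | 0) :: (no moves)
Coarsest stable partition (strong bisimilarity classes):
  B0 = {u0, v0}
  B1 = {u1, v1}
  B2 = {u2, v2}
  B3 = {u3, v3}
u0 ∈ B0, v0 ∈ B0 → same block

P ~ Q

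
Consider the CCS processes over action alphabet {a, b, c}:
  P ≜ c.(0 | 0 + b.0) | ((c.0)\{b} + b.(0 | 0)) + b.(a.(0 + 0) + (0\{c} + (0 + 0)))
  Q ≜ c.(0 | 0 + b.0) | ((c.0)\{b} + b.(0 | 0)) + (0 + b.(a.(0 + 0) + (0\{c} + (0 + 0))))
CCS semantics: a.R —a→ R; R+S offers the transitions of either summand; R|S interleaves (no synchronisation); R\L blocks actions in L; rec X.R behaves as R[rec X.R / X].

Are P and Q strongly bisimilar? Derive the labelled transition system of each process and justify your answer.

P's transition system — 11 states:
  s0 = c.(0 | 0 + b.0) | ((c.0)\{b} + b.(0 | 0)) + b.(a.(0 + 0) + (0\{c} + (0 + 0))) :: —b→ s1, —b→ s2, —c→ s3, —c→ s4
  s1 = a.(0 + 0) + (0\{c} + (0 + 0)) :: —a→ s5
  s2 = c.(0 | 0 + b.0) | (0 | 0) :: —c→ s6
  s3 = (0 | 0 + b.0) | ((c.0)\{b} + b.(0 | 0)) :: —b→ s6, —b→ s7, —c→ s8
  s4 = c.(0 | 0 + b.0) | 0\{b} :: —c→ s8
  s5 = 0 + 0 :: deadlocked
  s6 = (0 | 0 + b.0) | (0 | 0) :: —b→ s9
  s7 = 0 | ((c.0)\{b} + b.(0 | 0)) :: —b→ s9, —c→ s10
  s8 = (0 | 0 + b.0) | 0\{b} :: —b→ s10
  s9 = 0 | (0 | 0) :: deadlocked
  s10 = 0 | 0\{b} :: deadlocked
Q's transition system — 11 states:
  t0 = c.(0 | 0 + b.0) | ((c.0)\{b} + b.(0 | 0)) + (0 + b.(a.(0 + 0) + (0\{c} + (0 + 0)))) :: —b→ t1, —b→ t2, —c→ t3, —c→ t4
  t1 = a.(0 + 0) + (0\{c} + (0 + 0)) :: —a→ t5
  t2 = c.(0 | 0 + b.0) | (0 | 0) :: —c→ t6
  t3 = (0 | 0 + b.0) | ((c.0)\{b} + b.(0 | 0)) :: —b→ t6, —b→ t7, —c→ t8
  t4 = c.(0 | 0 + b.0) | 0\{b} :: —c→ t8
  t5 = 0 + 0 :: deadlocked
  t6 = (0 | 0 + b.0) | (0 | 0) :: —b→ t9
  t7 = 0 | ((c.0)\{b} + b.(0 | 0)) :: —b→ t9, —c→ t10
  t8 = (0 | 0 + b.0) | 0\{b} :: —b→ t10
  t9 = 0 | (0 | 0) :: deadlocked
  t10 = 0 | 0\{b} :: deadlocked
Bisimilarity quotient blocks:
  B0 = {s0, t0}
  B1 = {s3, t3}
  B2 = {s6, s8, t6, t8}
  B3 = {s10, s5, s9, t10, t5, t9}
  B4 = {s7, t7}
  B5 = {s2, s4, t2, t4}
  B6 = {s1, t1}
s0 ∈ B0, t0 ∈ B0 → same block

P ~ Q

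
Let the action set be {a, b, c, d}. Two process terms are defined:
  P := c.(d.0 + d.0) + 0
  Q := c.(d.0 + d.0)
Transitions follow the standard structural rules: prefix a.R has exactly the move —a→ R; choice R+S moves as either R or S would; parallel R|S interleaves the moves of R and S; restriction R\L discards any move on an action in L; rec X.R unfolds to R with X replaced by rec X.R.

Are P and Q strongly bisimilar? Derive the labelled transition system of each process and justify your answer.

Reachable graph of P (3 states):
  s0 = c.(d.0 + d.0) + 0 | ··c··> s1
  s1 = d.0 + d.0 | ··d··> s2
  s2 = 0 | deadlocked
Reachable graph of Q (3 states):
  t0 = c.(d.0 + d.0) | ··c··> t1
  t1 = d.0 + d.0 | ··d··> t2
  t2 = 0 | deadlocked
Coarsest stable partition (strong bisimilarity classes):
  B0 = {s0, t0}
  B1 = {s1, t1}
  B2 = {s2, t2}
s0 ∈ B0, t0 ∈ B0 → same block

YES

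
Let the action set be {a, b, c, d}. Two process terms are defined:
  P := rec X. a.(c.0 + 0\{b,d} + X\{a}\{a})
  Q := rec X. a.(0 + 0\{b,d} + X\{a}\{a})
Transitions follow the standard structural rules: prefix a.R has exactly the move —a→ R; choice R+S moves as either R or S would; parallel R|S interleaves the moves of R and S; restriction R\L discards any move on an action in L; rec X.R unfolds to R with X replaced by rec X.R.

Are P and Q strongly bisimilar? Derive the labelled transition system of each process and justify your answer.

LTS(P): 3 reachable states
  p0 = rec X. a.(c.0 + 0\{b,d} + X\{a}\{a}) → —a→ p1
  p1 = c.0 + 0\{b,d} + (rec X. a.(c.0 + 0\{b,d} + X\{a}\{a}))\{a}\{a} → —c→ p2
  p2 = 0 → ∅
LTS(Q): 2 reachable states
  q0 = rec X. a.(0 + 0\{b,d} + X\{a}\{a}) → —a→ q1
  q1 = 0 + 0\{b,d} + (rec X. a.(0 + 0\{b,d} + X\{a}\{a}))\{a}\{a} → ∅
Bisimilarity quotient blocks:
  B0 = {p0}
  B1 = {p1}
  B2 = {p2, q1}
  B3 = {q0}
p0 ∈ B0, q0 ∈ B3 → different blocks

NO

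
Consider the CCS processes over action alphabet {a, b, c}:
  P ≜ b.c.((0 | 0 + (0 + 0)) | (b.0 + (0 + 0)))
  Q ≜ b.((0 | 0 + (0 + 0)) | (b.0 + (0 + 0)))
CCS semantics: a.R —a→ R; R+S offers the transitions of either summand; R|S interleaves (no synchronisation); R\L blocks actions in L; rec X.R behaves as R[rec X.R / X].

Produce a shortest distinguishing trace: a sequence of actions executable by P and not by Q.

bc

P's transition system — 4 states:
  s0 = b.c.((0 | 0 + (0 + 0)) | (b.0 + (0 + 0))) → --b--▸ s1
  s1 = c.((0 | 0 + (0 + 0)) | (b.0 + (0 + 0))) → --c--▸ s2
  s2 = (0 | 0 + (0 + 0)) | (b.0 + (0 + 0)) → --b--▸ s3
  s3 = (0 | 0 + (0 + 0)) | 0 → stopped
Q's transition system — 3 states:
  t0 = b.((0 | 0 + (0 + 0)) | (b.0 + (0 + 0))) → --b--▸ t1
  t1 = (0 | 0 + (0 + 0)) | (b.0 + (0 + 0)) → --b--▸ t2
  t2 = (0 | 0 + (0 + 0)) | 0 → stopped
Executing bc from P (initial set {s0}):
  after b @ step 1: {s1}
  after c @ step 2: {s2}
  P completes σ.
Executing bc from Q (initial set {t0}):
  after b @ step 1: {t1}
  after c @ step 2: ∅ (Q stuck)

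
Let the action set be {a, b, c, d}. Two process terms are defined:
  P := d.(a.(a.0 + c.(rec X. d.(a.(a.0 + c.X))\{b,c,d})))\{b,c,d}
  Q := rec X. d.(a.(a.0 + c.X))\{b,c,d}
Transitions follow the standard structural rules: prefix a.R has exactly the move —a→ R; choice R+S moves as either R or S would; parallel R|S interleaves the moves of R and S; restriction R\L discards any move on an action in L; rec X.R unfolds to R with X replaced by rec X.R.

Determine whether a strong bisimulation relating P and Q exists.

P's transition system — 4 states:
  s0 = d.(a.(a.0 + c.(rec X. d.(a.(a.0 + c.X))\{b,c,d})))\{b,c,d} :: -d-> s1
  s1 = (a.(a.0 + c.(rec X. d.(a.(a.0 + c.X))\{b,c,d})))\{b,c,d} :: -a-> s2
  s2 = (a.0 + c.(rec X. d.(a.(a.0 + c.X))\{b,c,d}))\{b,c,d} :: -a-> s3
  s3 = 0\{b,c,d} :: ·
Q's transition system — 4 states:
  t0 = rec X. d.(a.(a.0 + c.X))\{b,c,d} :: -d-> t1
  t1 = (a.(a.0 + c.(rec X. d.(a.(a.0 + c.X))\{b,c,d})))\{b,c,d} :: -a-> t2
  t2 = (a.0 + c.(rec X. d.(a.(a.0 + c.X))\{b,c,d}))\{b,c,d} :: -a-> t3
  t3 = 0\{b,c,d} :: ·
Coarsest stable partition (strong bisimilarity classes):
  B0 = {s0, t0}
  B1 = {s1, t1}
  B2 = {s2, t2}
  B3 = {s3, t3}
s0 ∈ B0, t0 ∈ B0 → same block

bisimilar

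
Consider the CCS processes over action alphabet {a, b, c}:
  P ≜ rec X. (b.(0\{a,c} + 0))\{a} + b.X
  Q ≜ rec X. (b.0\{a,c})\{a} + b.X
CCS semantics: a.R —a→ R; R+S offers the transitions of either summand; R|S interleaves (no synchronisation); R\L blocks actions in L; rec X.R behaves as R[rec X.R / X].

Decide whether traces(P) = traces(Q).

Reachable graph of P (2 states):
  m0 = rec X. (b.(0\{a,c} + 0))\{a} + b.X → =b=> m0, =b=> m1
  m1 = (0\{a,c} + 0)\{a} → ∅
Reachable graph of Q (2 states):
  n0 = rec X. (b.0\{a,c})\{a} + b.X → =b=> n0, =b=> n1
  n1 = 0\{a,c}\{a} → ∅
Partition-refinement fixed point:
  B0 = {m0, n0}
  B1 = {m1, n1}
m0 ∈ B0, n0 ∈ B0 → same block
Bisimilar ⇒ trace-equivalent.

YES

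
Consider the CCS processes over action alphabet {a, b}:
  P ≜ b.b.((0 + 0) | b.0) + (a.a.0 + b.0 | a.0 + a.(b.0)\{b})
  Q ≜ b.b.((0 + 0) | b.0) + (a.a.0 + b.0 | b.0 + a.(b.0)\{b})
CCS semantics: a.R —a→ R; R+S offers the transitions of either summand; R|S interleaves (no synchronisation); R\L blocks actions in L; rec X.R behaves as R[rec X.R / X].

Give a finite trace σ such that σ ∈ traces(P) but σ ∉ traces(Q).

Reachable graph of P (10 states):
  m0 = b.b.((0 + 0) | b.0) + (a.a.0 + b.0 | a.0 + a.(b.0)\{b}) has moves -a-> m1, -a-> m2, -a-> m3, -b-> m4, -b-> m5
  m1 = (b.0)\{b} has moves deadlocked
  m2 = a.0 has moves -a-> m6
  m3 = b.0 | 0 has moves -b-> m7
  m4 = 0 | a.0 has moves -a-> m7
  m5 = b.((0 + 0) | b.0) has moves -b-> m8
  m6 = 0 has moves deadlocked
  m7 = 0 | 0 has moves deadlocked
  m8 = (0 + 0) | b.0 has moves -b-> m9
  m9 = (0 + 0) | 0 has moves deadlocked
Reachable graph of Q (10 states):
  n0 = b.b.((0 + 0) | b.0) + (a.a.0 + b.0 | b.0 + a.(b.0)\{b}) has moves -a-> n1, -a-> n2, -b-> n3, -b-> n4, -b-> n5
  n1 = (b.0)\{b} has moves deadlocked
  n2 = a.0 has moves -a-> n6
  n3 = 0 | b.0 has moves -b-> n7
  n4 = b.((0 + 0) | b.0) has moves -b-> n8
  n5 = b.0 | 0 has moves -b-> n7
  n6 = 0 has moves deadlocked
  n7 = 0 | 0 has moves deadlocked
  n8 = (0 + 0) | b.0 has moves -b-> n9
  n9 = (0 + 0) | 0 has moves deadlocked
Run σ = ⟨ab⟩ on P: start {m0}
  [1] a ⇒ {m1, m2, m3}
  [2] b ⇒ {m7}
  P completes σ.
Run σ = ⟨ab⟩ on Q: start {n0}
  [1] a ⇒ {n1, n2}
  [2] b ⇒ ∅  — Q cannot continue

ab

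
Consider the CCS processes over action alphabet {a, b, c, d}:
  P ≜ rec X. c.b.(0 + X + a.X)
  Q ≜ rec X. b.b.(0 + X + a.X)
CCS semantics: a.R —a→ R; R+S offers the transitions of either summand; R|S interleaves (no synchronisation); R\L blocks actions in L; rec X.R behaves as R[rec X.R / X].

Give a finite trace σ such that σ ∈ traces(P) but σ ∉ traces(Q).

c

LTS(P): 3 reachable states
  m0 = rec X. c.b.(0 + X + a.X) has moves —c→ m1
  m1 = b.(0 + (rec X. c.b.(0 + X + a.X)) + a.(rec X. c.b.(0 + X + a.X))) has moves —b→ m2
  m2 = 0 + (rec X. c.b.(0 + X + a.X)) + a.(rec X. c.b.(0 + X + a.X)) has moves —a→ m0, —c→ m1
LTS(Q): 3 reachable states
  n0 = rec X. b.b.(0 + X + a.X) has moves —b→ n1
  n1 = b.(0 + (rec X. b.b.(0 + X + a.X)) + a.(rec X. b.b.(0 + X + a.X))) has moves —b→ n2
  n2 = 0 + (rec X. b.b.(0 + X + a.X)) + a.(rec X. b.b.(0 + X + a.X)) has moves —a→ n0, —b→ n1
Trace ⟨c⟩ through P, begin at {m0}:
  [1] c ⇒ {m1}
  ✓ P
Trace ⟨c⟩ through Q, begin at {n0}:
  [1] c ⇒ ∅  — Q cannot continue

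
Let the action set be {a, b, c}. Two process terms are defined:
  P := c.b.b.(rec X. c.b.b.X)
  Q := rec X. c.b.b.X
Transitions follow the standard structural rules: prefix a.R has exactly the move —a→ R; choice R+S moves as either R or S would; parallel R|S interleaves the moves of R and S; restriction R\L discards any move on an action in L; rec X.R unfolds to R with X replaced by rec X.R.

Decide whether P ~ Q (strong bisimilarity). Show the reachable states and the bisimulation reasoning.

bisimilar

Reachable graph of P (4 states):
  p0 = c.b.b.(rec X. c.b.b.X) :: ··c··> p1
  p1 = b.b.(rec X. c.b.b.X) :: ··b··> p2
  p2 = b.(rec X. c.b.b.X) :: ··b··> p3
  p3 = rec X. c.b.b.X :: ··c··> p1
Reachable graph of Q (3 states):
  q0 = rec X. c.b.b.X :: ··c··> q1
  q1 = b.b.(rec X. c.b.b.X) :: ··b··> q2
  q2 = b.(rec X. c.b.b.X) :: ··b··> q0
Partition-refinement fixed point:
  B0 = {p0, p3, q0}
  B1 = {p1, q1}
  B2 = {p2, q2}
p0 ∈ B0, q0 ∈ B0 → same block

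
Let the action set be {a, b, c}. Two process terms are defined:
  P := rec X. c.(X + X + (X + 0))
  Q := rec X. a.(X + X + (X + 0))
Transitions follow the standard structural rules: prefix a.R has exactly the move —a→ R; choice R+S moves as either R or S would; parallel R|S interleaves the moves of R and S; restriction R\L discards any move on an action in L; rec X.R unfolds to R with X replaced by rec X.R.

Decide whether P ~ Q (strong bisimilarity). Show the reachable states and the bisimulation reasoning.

P's transition system — 2 states:
  u0 = rec X. c.(X + X + (X + 0)) :: —c→ u1
  u1 = (rec X. c.(X + X + (X + 0))) + (rec X. c.(X + X + (X + 0))) + ((rec X. c.(X + X + (X + 0))) + 0) :: —c→ u1
Q's transition system — 2 states:
  v0 = rec X. a.(X + X + (X + 0)) :: —a→ v1
  v1 = (rec X. a.(X + X + (X + 0))) + (rec X. a.(X + X + (X + 0))) + ((rec X. a.(X + X + (X + 0))) + 0) :: —a→ v1
Coarsest stable partition (strong bisimilarity classes):
  B0 = {u0, u1}
  B1 = {v0, v1}
u0 ∈ B0, v0 ∈ B1 → different blocks

P ≁ Q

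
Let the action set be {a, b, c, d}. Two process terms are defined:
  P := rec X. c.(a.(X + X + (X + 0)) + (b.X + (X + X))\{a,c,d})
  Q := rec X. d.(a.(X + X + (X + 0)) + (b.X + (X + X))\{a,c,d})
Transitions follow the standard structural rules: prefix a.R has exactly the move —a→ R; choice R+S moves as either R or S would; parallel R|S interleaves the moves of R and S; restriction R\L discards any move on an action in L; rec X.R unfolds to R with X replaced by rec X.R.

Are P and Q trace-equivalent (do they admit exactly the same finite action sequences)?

traces(P) ≠ traces(Q) — witness ⟨c⟩

Reachable graph of P (4 states):
  u0 = rec X. c.(a.(X + X + (X + 0)) + (b.X + (X + X))\{a,c,d}) :: —c→ u1
  u1 = a.((rec X. c.(a.(X + X + (X + 0)) + (b.X + (X + X))\{a,c,d})) + (rec X. c.(a.(X + X + (X + 0)) + (b.X + (X + X))\{a,c,d})) + ((rec X. c.(a.(X + X + (X + 0)) + (b.X + (X + X))\{a,c,d})) + 0)) + (b.(rec X. c.(a.(X + X + (X + 0)) + (b.X + (X + X))\{a,c,d})) + ((rec X. c.(a.(X + X + (X + 0)) + (b.X + (X + X))\{a,c,d})) + (rec X. c.(a.(X + X + (X + 0)) + (b.X + (X + X))\{a,c,d}))))\{a,c,d} :: —a→ u2, —b→ u3
  u2 = (rec X. c.(a.(X + X + (X + 0)) + (b.X + (X + X))\{a,c,d})) + (rec X. c.(a.(X + X + (X + 0)) + (b.X + (X + X))\{a,c,d})) + ((rec X. c.(a.(X + X + (X + 0)) + (b.X + (X + X))\{a,c,d})) + 0) :: —c→ u1
  u3 = (rec X. c.(a.(X + X + (X + 0)) + (b.X + (X + X))\{a,c,d}))\{a,c,d} :: ∅
Reachable graph of Q (4 states):
  v0 = rec X. d.(a.(X + X + (X + 0)) + (b.X + (X + X))\{a,c,d}) :: —d→ v1
  v1 = a.((rec X. d.(a.(X + X + (X + 0)) + (b.X + (X + X))\{a,c,d})) + (rec X. d.(a.(X + X + (X + 0)) + (b.X + (X + X))\{a,c,d})) + ((rec X. d.(a.(X + X + (X + 0)) + (b.X + (X + X))\{a,c,d})) + 0)) + (b.(rec X. d.(a.(X + X + (X + 0)) + (b.X + (X + X))\{a,c,d})) + ((rec X. d.(a.(X + X + (X + 0)) + (b.X + (X + X))\{a,c,d})) + (rec X. d.(a.(X + X + (X + 0)) + (b.X + (X + X))\{a,c,d}))))\{a,c,d} :: —a→ v2, —b→ v3
  v2 = (rec X. d.(a.(X + X + (X + 0)) + (b.X + (X + X))\{a,c,d})) + (rec X. d.(a.(X + X + (X + 0)) + (b.X + (X + X))\{a,c,d})) + ((rec X. d.(a.(X + X + (X + 0)) + (b.X + (X + X))\{a,c,d})) + 0) :: —d→ v1
  v3 = (rec X. d.(a.(X + X + (X + 0)) + (b.X + (X + X))\{a,c,d}))\{a,c,d} :: ∅
Run σ = ⟨c⟩ on P: start {u0}
  [1] c ⇒ {u1}
  — P admits the full trace.
Run σ = ⟨c⟩ on Q: start {v0}
  [1] c ⇒ ∅  — Q cannot continue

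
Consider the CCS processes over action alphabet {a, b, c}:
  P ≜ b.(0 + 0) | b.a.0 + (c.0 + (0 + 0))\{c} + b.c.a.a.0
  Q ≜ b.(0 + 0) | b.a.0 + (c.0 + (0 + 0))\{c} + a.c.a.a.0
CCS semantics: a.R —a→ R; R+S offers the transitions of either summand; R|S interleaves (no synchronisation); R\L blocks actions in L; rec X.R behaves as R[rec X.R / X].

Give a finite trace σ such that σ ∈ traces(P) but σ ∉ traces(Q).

bc

LTS(P): 10 reachable states
  s0 = b.(0 + 0) | b.a.0 + (c.0 + (0 + 0))\{c} + b.c.a.a.0 ⊢ =b=> s1, =b=> s2, =b=> s3
  s1 = (0 + 0) | b.a.0 ⊢ =b=> s4
  s2 = b.(0 + 0) | a.0 ⊢ =a=> s5, =b=> s4
  s3 = c.a.a.0 ⊢ =c=> s6
  s4 = (0 + 0) | a.0 ⊢ =a=> s7
  s5 = b.(0 + 0) | 0 ⊢ =b=> s7
  s6 = a.a.0 ⊢ =a=> s8
  s7 = (0 + 0) | 0 ⊢ stopped
  s8 = a.0 ⊢ =a=> s9
  s9 = 0 ⊢ stopped
LTS(Q): 10 reachable states
  t0 = b.(0 + 0) | b.a.0 + (c.0 + (0 + 0))\{c} + a.c.a.a.0 ⊢ =a=> t1, =b=> t2, =b=> t3
  t1 = c.a.a.0 ⊢ =c=> t4
  t2 = (0 + 0) | b.a.0 ⊢ =b=> t5
  t3 = b.(0 + 0) | a.0 ⊢ =a=> t6, =b=> t5
  t4 = a.a.0 ⊢ =a=> t7
  t5 = (0 + 0) | a.0 ⊢ =a=> t8
  t6 = b.(0 + 0) | 0 ⊢ =b=> t8
  t7 = a.0 ⊢ =a=> t9
  t8 = (0 + 0) | 0 ⊢ stopped
  t9 = 0 ⊢ stopped
Run σ = ⟨bc⟩ on P: start {s0}
  step 1 (b): {s1, s2, s3}
  step 2 (c): {s6}
  ✓ P
Run σ = ⟨bc⟩ on Q: start {t0}
  step 1 (b): {t2, t3}
  step 2 (c): ∅  — Q cannot continue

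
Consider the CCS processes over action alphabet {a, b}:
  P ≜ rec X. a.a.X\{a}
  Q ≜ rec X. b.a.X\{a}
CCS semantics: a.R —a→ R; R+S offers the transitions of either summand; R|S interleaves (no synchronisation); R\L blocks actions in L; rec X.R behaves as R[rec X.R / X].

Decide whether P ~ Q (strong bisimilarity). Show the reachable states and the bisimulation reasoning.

LTS(P): 3 reachable states
  m0 = rec X. a.a.X\{a} ⊢ ··a··> m1
  m1 = a.(rec X. a.a.X\{a})\{a} ⊢ ··a··> m2
  m2 = (rec X. a.a.X\{a})\{a} ⊢ deadlocked
LTS(Q): 4 reachable states
  n0 = rec X. b.a.X\{a} ⊢ ··b··> n1
  n1 = a.(rec X. b.a.X\{a})\{a} ⊢ ··a··> n2
  n2 = (rec X. b.a.X\{a})\{a} ⊢ ··b··> n3
  n3 = (a.(rec X. b.a.X\{a})\{a})\{a} ⊢ deadlocked
Bisimilarity quotient blocks:
  B0 = {m0}
  B1 = {m1}
  B2 = {m2, n3}
  B3 = {n0}
  B4 = {n1}
  B5 = {n2}
m0 ∈ B0, n0 ∈ B3 → different blocks

P ≁ Q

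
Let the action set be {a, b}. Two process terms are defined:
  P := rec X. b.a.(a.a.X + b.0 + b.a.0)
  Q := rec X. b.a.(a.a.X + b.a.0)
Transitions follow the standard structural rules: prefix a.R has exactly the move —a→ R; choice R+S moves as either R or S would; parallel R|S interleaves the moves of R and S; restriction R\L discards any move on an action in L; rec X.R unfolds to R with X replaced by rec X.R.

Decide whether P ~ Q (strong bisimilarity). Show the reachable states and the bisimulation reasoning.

P's transition system — 6 states:
  p0 = rec X. b.a.(a.a.X + b.0 + b.a.0) | --b--▸ p1
  p1 = a.(a.a.(rec X. b.a.(a.a.X + b.0 + b.a.0)) + b.0 + b.a.0) | --a--▸ p2
  p2 = a.a.(rec X. b.a.(a.a.X + b.0 + b.a.0)) + b.0 + b.a.0 | --a--▸ p3, --b--▸ p4, --b--▸ p5
  p3 = a.(rec X. b.a.(a.a.X + b.0 + b.a.0)) | --a--▸ p0
  p4 = 0 | stopped
  p5 = a.0 | --a--▸ p4
Q's transition system — 6 states:
  q0 = rec X. b.a.(a.a.X + b.a.0) | --b--▸ q1
  q1 = a.(a.a.(rec X. b.a.(a.a.X + b.a.0)) + b.a.0) | --a--▸ q2
  q2 = a.a.(rec X. b.a.(a.a.X + b.a.0)) + b.a.0 | --a--▸ q3, --b--▸ q4
  q3 = a.(rec X. b.a.(a.a.X + b.a.0)) | --a--▸ q0
  q4 = a.0 | --a--▸ q5
  q5 = 0 | stopped
Partition-refinement fixed point:
  B0 = {p0}
  B1 = {p1}
  B2 = {p2}
  B3 = {p3}
  B4 = {p5, q4}
  B5 = {p4, q5}
  B6 = {q0}
  B7 = {q1}
  B8 = {q2}
  B9 = {q3}
p0 ∈ B0, q0 ∈ B6 → different blocks

P ≁ Q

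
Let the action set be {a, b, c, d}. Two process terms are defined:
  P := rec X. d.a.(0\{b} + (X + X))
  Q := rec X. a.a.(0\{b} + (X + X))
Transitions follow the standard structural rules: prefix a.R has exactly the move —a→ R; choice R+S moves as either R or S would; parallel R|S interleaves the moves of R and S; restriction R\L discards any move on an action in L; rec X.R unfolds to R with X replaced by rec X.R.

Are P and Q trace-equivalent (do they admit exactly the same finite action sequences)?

NO — witness ⟨d⟩

Reachable graph of P (3 states):
  s0 = rec X. d.a.(0\{b} + (X + X)) ⊢ ··d··> s1
  s1 = a.(0\{b} + ((rec X. d.a.(0\{b} + (X + X))) + (rec X. d.a.(0\{b} + (X + X))))) ⊢ ··a··> s2
  s2 = 0\{b} + ((rec X. d.a.(0\{b} + (X + X))) + (rec X. d.a.(0\{b} + (X + X)))) ⊢ ··d··> s1
Reachable graph of Q (3 states):
  t0 = rec X. a.a.(0\{b} + (X + X)) ⊢ ··a··> t1
  t1 = a.(0\{b} + ((rec X. a.a.(0\{b} + (X + X))) + (rec X. a.a.(0\{b} + (X + X))))) ⊢ ··a··> t2
  t2 = 0\{b} + ((rec X. a.a.(0\{b} + (X + X))) + (rec X. a.a.(0\{b} + (X + X)))) ⊢ ··a··> t1
Trace ⟨d⟩ through P, begin at {s0}:
  step 1 (d): {s1}
  P completes σ.
Trace ⟨d⟩ through Q, begin at {t0}:
  step 1 (d): no successor for Q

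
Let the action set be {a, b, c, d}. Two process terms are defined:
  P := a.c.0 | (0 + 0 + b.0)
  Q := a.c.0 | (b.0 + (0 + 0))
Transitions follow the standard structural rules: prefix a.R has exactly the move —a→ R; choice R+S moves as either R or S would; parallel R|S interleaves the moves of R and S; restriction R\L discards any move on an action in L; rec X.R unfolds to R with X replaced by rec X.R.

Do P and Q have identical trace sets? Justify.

Reachable graph of P (6 states):
  p0 = a.c.0 | (0 + 0 + b.0) :: —a→ p1, —b→ p2
  p1 = c.0 | (0 + 0 + b.0) :: —b→ p3, —c→ p4
  p2 = a.c.0 | 0 :: —a→ p3
  p3 = c.0 | 0 :: —c→ p5
  p4 = 0 | (0 + 0 + b.0) :: —b→ p5
  p5 = 0 | 0 :: stopped
Reachable graph of Q (6 states):
  q0 = a.c.0 | (b.0 + (0 + 0)) :: —a→ q1, —b→ q2
  q1 = c.0 | (b.0 + (0 + 0)) :: —b→ q3, —c→ q4
  q2 = a.c.0 | 0 :: —a→ q3
  q3 = c.0 | 0 :: —c→ q5
  q4 = 0 | (b.0 + (0 + 0)) :: —b→ q5
  q5 = 0 | 0 :: stopped
Bisimilarity quotient blocks:
  B0 = {p0, q0}
  B1 = {p1, q1}
  B2 = {p4, q4}
  B3 = {p5, q5}
  B4 = {p3, q3}
  B5 = {p2, q2}
p0 ∈ B0, q0 ∈ B0 → same block
Bisimilar ⇒ trace-equivalent.

trace-equivalent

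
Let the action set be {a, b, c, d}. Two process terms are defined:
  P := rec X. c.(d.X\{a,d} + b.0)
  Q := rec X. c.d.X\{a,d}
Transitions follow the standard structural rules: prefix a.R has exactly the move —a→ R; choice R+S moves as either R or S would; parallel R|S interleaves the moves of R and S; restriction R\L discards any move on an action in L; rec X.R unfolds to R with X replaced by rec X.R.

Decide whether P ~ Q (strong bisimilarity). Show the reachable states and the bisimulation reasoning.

P ≁ Q

Reachable graph of P (6 states):
  s0 = rec X. c.(d.X\{a,d} + b.0) ⊢ =c=> s1
  s1 = d.(rec X. c.(d.X\{a,d} + b.0))\{a,d} + b.0 ⊢ =b=> s2, =d=> s3
  s2 = 0 ⊢ ·
  s3 = (rec X. c.(d.X\{a,d} + b.0))\{a,d} ⊢ =c=> s4
  s4 = (d.(rec X. c.(d.X\{a,d} + b.0))\{a,d} + b.0)\{a,d} ⊢ =b=> s5
  s5 = 0\{a,d} ⊢ ·
Reachable graph of Q (4 states):
  t0 = rec X. c.d.X\{a,d} ⊢ =c=> t1
  t1 = d.(rec X. c.d.X\{a,d})\{a,d} ⊢ =d=> t2
  t2 = (rec X. c.d.X\{a,d})\{a,d} ⊢ =c=> t3
  t3 = (d.(rec X. c.d.X\{a,d})\{a,d})\{a,d} ⊢ ·
Coarsest stable partition (strong bisimilarity classes):
  B0 = {s0}
  B1 = {s1}
  B2 = {s2, s5, t3}
  B3 = {s3}
  B4 = {s4}
  B5 = {t0}
  B6 = {t1}
  B7 = {t2}
s0 ∈ B0, t0 ∈ B5 → different blocks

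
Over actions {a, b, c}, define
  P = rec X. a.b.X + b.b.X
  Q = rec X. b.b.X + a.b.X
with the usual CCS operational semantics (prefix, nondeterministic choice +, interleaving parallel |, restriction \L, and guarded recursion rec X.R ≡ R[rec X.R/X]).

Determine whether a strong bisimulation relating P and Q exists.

YES

Reachable graph of P (2 states):
  u0 = rec X. a.b.X + b.b.X :: ··a··> u1, ··b··> u1
  u1 = b.(rec X. a.b.X + b.b.X) :: ··b··> u0
Reachable graph of Q (2 states):
  v0 = rec X. b.b.X + a.b.X :: ··a··> v1, ··b··> v1
  v1 = b.(rec X. b.b.X + a.b.X) :: ··b··> v0
Partition-refinement fixed point:
  B0 = {u0, v0}
  B1 = {u1, v1}
u0 ∈ B0, v0 ∈ B0 → same block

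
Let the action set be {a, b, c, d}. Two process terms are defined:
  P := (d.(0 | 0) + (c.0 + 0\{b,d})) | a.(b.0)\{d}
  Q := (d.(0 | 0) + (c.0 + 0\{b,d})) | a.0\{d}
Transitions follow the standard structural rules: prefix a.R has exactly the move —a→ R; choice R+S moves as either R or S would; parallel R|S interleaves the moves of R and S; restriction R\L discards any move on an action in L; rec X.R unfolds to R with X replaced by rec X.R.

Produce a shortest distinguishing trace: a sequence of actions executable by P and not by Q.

ab

LTS(P): 9 reachable states
  p0 = (d.(0 | 0) + (c.0 + 0\{b,d})) | a.(b.0)\{d} → ··a··> p1, ··c··> p2, ··d··> p3
  p1 = (d.(0 | 0) + (c.0 + 0\{b,d})) | (b.0)\{d} → ··b··> p4, ··c··> p5, ··d··> p6
  p2 = 0 | a.(b.0)\{d} → ··a··> p5
  p3 = 0 | 0 | a.(b.0)\{d} → ··a··> p6
  p4 = (d.(0 | 0) + (c.0 + 0\{b,d})) | 0\{d} → ··c··> p7, ··d··> p8
  p5 = 0 | (b.0)\{d} → ··b··> p7
  p6 = 0 | 0 | (b.0)\{d} → ··b··> p8
  p7 = 0 | 0\{d} → ·
  p8 = 0 | 0 | 0\{d} → ·
LTS(Q): 6 reachable states
  q0 = (d.(0 | 0) + (c.0 + 0\{b,d})) | a.0\{d} → ··a··> q1, ··c··> q2, ··d··> q3
  q1 = (d.(0 | 0) + (c.0 + 0\{b,d})) | 0\{d} → ··c··> q4, ··d··> q5
  q2 = 0 | a.0\{d} → ··a··> q4
  q3 = 0 | 0 | a.0\{d} → ··a··> q5
  q4 = 0 | 0\{d} → ·
  q5 = 0 | 0 | 0\{d} → ·
Trace ⟨ab⟩ through P, begin at {p0}:
  after a @ step 1: {p1}
  after b @ step 2: {p4}
  — P admits the full trace.
Trace ⟨ab⟩ through Q, begin at {q0}:
  after a @ step 1: {q1}
  after b @ step 2: no successor for Q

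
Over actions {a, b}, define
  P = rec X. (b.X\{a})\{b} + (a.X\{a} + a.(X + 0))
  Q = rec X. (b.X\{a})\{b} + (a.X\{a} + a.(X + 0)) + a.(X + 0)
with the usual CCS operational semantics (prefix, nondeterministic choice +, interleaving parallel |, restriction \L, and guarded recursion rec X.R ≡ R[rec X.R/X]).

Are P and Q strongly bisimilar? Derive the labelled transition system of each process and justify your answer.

bisimilar

Reachable graph of P (3 states):
  m0 = rec X. (b.X\{a})\{b} + (a.X\{a} + a.(X + 0)) → =a=> m1, =a=> m2
  m1 = (rec X. (b.X\{a})\{b} + (a.X\{a} + a.(X + 0))) + 0 → =a=> m1, =a=> m2
  m2 = (rec X. (b.X\{a})\{b} + (a.X\{a} + a.(X + 0)))\{a} → ∅
Reachable graph of Q (3 states):
  n0 = rec X. (b.X\{a})\{b} + (a.X\{a} + a.(X + 0)) + a.(X + 0) → =a=> n1, =a=> n2
  n1 = (rec X. (b.X\{a})\{b} + (a.X\{a} + a.(X + 0)) + a.(X + 0)) + 0 → =a=> n1, =a=> n2
  n2 = (rec X. (b.X\{a})\{b} + (a.X\{a} + a.(X + 0)) + a.(X + 0))\{a} → ∅
Partition-refinement fixed point:
  B0 = {m0, m1, n0, n1}
  B1 = {m2, n2}
m0 ∈ B0, n0 ∈ B0 → same block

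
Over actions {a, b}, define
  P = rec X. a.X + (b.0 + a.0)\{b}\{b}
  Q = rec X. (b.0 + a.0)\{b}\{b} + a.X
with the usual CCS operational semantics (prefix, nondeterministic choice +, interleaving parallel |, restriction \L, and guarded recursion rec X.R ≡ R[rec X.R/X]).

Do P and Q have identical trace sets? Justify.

traces(P) = traces(Q)

P's transition system — 2 states:
  p0 = rec X. a.X + (b.0 + a.0)\{b}\{b} | --a--▸ p0, --a--▸ p1
  p1 = 0\{b}\{b} | ∅
Q's transition system — 2 states:
  q0 = rec X. (b.0 + a.0)\{b}\{b} + a.X | --a--▸ q0, --a--▸ q1
  q1 = 0\{b}\{b} | ∅
Bisimilarity quotient blocks:
  B0 = {p0, q0}
  B1 = {p1, q1}
p0 ∈ B0, q0 ∈ B0 → same block
Bisimilar ⇒ trace-equivalent.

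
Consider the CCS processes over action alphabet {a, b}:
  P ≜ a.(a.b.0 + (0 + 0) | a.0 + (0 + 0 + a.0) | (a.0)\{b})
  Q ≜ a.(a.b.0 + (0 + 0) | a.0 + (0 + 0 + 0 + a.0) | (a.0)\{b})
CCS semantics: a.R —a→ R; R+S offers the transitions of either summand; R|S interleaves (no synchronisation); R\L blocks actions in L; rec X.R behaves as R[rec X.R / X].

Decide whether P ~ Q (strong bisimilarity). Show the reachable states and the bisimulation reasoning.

LTS(P): 8 reachable states
  m0 = a.(a.b.0 + (0 + 0) | a.0 + (0 + 0 + a.0) | (a.0)\{b}) | ··a··> m1
  m1 = a.b.0 + (0 + 0) | a.0 + (0 + 0 + a.0) | (a.0)\{b} | ··a··> m2, ··a··> m3, ··a··> m4, ··a··> m5
  m2 = (0 + 0 + a.0) | 0\{b} | ··a··> m6
  m3 = (0 + 0) | 0 | ∅
  m4 = 0 | (a.0)\{b} | ··a··> m6
  m5 = b.0 | ··b··> m7
  m6 = 0 | 0\{b} | ∅
  m7 = 0 | ∅
LTS(Q): 8 reachable states
  n0 = a.(a.b.0 + (0 + 0) | a.0 + (0 + 0 + 0 + a.0) | (a.0)\{b}) | ··a··> n1
  n1 = a.b.0 + (0 + 0) | a.0 + (0 + 0 + 0 + a.0) | (a.0)\{b} | ··a··> n2, ··a··> n3, ··a··> n4, ··a··> n5
  n2 = (0 + 0 + 0 + a.0) | 0\{b} | ··a··> n6
  n3 = (0 + 0) | 0 | ∅
  n4 = 0 | (a.0)\{b} | ··a··> n6
  n5 = b.0 | ··b··> n7
  n6 = 0 | 0\{b} | ∅
  n7 = 0 | ∅
Coarsest stable partition (strong bisimilarity classes):
  B0 = {m0, n0}
  B1 = {m1, n1}
  B2 = {m2, m4, n2, n4}
  B3 = {m3, m6, m7, n3, n6, n7}
  B4 = {m5, n5}
m0 ∈ B0, n0 ∈ B0 → same block

YES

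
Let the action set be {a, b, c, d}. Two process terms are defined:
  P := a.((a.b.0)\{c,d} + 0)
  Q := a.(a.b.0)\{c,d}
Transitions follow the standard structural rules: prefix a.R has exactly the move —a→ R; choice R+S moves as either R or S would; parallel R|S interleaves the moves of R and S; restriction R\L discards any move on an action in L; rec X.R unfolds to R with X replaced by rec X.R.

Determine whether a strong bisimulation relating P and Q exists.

P ~ Q

Reachable graph of P (4 states):
  u0 = a.((a.b.0)\{c,d} + 0) → —a→ u1
  u1 = (a.b.0)\{c,d} + 0 → —a→ u2
  u2 = (b.0)\{c,d} → —b→ u3
  u3 = 0\{c,d} → ∅
Reachable graph of Q (4 states):
  v0 = a.(a.b.0)\{c,d} → —a→ v1
  v1 = (a.b.0)\{c,d} → —a→ v2
  v2 = (b.0)\{c,d} → —b→ v3
  v3 = 0\{c,d} → ∅
Coarsest stable partition (strong bisimilarity classes):
  B0 = {u0, v0}
  B1 = {u1, v1}
  B2 = {u2, v2}
  B3 = {u3, v3}
u0 ∈ B0, v0 ∈ B0 → same block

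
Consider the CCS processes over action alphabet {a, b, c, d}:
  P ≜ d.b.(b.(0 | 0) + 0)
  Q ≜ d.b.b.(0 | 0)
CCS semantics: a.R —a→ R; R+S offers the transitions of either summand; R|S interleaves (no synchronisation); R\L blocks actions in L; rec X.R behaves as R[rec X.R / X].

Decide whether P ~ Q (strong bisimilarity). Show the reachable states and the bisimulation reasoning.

Reachable graph of P (4 states):
  u0 = d.b.(b.(0 | 0) + 0) | —d→ u1
  u1 = b.(b.(0 | 0) + 0) | —b→ u2
  u2 = b.(0 | 0) + 0 | —b→ u3
  u3 = 0 | 0 | ·
Reachable graph of Q (4 states):
  v0 = d.b.b.(0 | 0) | —d→ v1
  v1 = b.b.(0 | 0) | —b→ v2
  v2 = b.(0 | 0) | —b→ v3
  v3 = 0 | 0 | ·
Partition-refinement fixed point:
  B0 = {u0, v0}
  B1 = {u1, v1}
  B2 = {u2, v2}
  B3 = {u3, v3}
u0 ∈ B0, v0 ∈ B0 → same block

YES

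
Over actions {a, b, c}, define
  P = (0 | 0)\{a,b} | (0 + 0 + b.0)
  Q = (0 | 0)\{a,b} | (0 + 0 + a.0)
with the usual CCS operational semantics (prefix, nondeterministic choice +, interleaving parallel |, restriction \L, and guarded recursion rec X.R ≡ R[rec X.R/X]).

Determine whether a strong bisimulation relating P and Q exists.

P's transition system — 2 states:
  u0 = (0 | 0)\{a,b} | (0 + 0 + b.0) ⊢ =b=> u1
  u1 = (0 | 0)\{a,b} | 0 ⊢ stopped
Q's transition system — 2 states:
  v0 = (0 | 0)\{a,b} | (0 + 0 + a.0) ⊢ =a=> v1
  v1 = (0 | 0)\{a,b} | 0 ⊢ stopped
Coarsest stable partition (strong bisimilarity classes):
  B0 = {u0}
  B1 = {u1, v1}
  B2 = {v0}
u0 ∈ B0, v0 ∈ B2 → different blocks

NO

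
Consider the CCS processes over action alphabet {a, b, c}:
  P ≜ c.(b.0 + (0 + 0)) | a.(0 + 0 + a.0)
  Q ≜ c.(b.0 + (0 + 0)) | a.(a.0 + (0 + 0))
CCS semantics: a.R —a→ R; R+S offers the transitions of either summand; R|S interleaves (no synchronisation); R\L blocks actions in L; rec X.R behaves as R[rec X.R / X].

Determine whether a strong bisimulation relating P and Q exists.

P's transition system — 9 states:
  p0 = c.(b.0 + (0 + 0)) | a.(0 + 0 + a.0) ⊢ =a=> p1, =c=> p2
  p1 = c.(b.0 + (0 + 0)) | (0 + 0 + a.0) ⊢ =a=> p3, =c=> p4
  p2 = (b.0 + (0 + 0)) | a.(0 + 0 + a.0) ⊢ =a=> p4, =b=> p5
  p3 = c.(b.0 + (0 + 0)) | 0 ⊢ =c=> p6
  p4 = (b.0 + (0 + 0)) | (0 + 0 + a.0) ⊢ =a=> p6, =b=> p7
  p5 = 0 | a.(0 + 0 + a.0) ⊢ =a=> p7
  p6 = (b.0 + (0 + 0)) | 0 ⊢ =b=> p8
  p7 = 0 | (0 + 0 + a.0) ⊢ =a=> p8
  p8 = 0 | 0 ⊢ ·
Q's transition system — 9 states:
  q0 = c.(b.0 + (0 + 0)) | a.(a.0 + (0 + 0)) ⊢ =a=> q1, =c=> q2
  q1 = c.(b.0 + (0 + 0)) | (a.0 + (0 + 0)) ⊢ =a=> q3, =c=> q4
  q2 = (b.0 + (0 + 0)) | a.(a.0 + (0 + 0)) ⊢ =a=> q4, =b=> q5
  q3 = c.(b.0 + (0 + 0)) | 0 ⊢ =c=> q6
  q4 = (b.0 + (0 + 0)) | (a.0 + (0 + 0)) ⊢ =a=> q6, =b=> q7
  q5 = 0 | a.(a.0 + (0 + 0)) ⊢ =a=> q7
  q6 = (b.0 + (0 + 0)) | 0 ⊢ =b=> q8
  q7 = 0 | (a.0 + (0 + 0)) ⊢ =a=> q8
  q8 = 0 | 0 ⊢ ·
Bisimilarity quotient blocks:
  B0 = {p0, q0}
  B1 = {p2, q2}
  B2 = {p5, q5}
  B3 = {p7, q7}
  B4 = {p8, q8}
  B5 = {p4, q4}
  B6 = {p6, q6}
  B7 = {p1, q1}
  B8 = {p3, q3}
p0 ∈ B0, q0 ∈ B0 → same block

bisimilar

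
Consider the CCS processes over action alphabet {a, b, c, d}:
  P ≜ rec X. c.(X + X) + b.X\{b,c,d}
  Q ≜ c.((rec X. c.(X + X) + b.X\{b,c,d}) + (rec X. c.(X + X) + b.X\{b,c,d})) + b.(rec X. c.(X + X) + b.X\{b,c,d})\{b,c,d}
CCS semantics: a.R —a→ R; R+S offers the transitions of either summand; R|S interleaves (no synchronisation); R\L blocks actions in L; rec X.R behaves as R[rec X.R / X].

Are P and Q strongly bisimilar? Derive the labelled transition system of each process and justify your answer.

LTS(P): 3 reachable states
  m0 = rec X. c.(X + X) + b.X\{b,c,d} has moves --b--▸ m1, --c--▸ m2
  m1 = (rec X. c.(X + X) + b.X\{b,c,d})\{b,c,d} has moves deadlocked
  m2 = (rec X. c.(X + X) + b.X\{b,c,d}) + (rec X. c.(X + X) + b.X\{b,c,d}) has moves --b--▸ m1, --c--▸ m2
LTS(Q): 3 reachable states
  n0 = c.((rec X. c.(X + X) + b.X\{b,c,d}) + (rec X. c.(X + X) + b.X\{b,c,d})) + b.(rec X. c.(X + X) + b.X\{b,c,d})\{b,c,d} has moves --b--▸ n1, --c--▸ n2
  n1 = (rec X. c.(X + X) + b.X\{b,c,d})\{b,c,d} has moves deadlocked
  n2 = (rec X. c.(X + X) + b.X\{b,c,d}) + (rec X. c.(X + X) + b.X\{b,c,d}) has moves --b--▸ n1, --c--▸ n2
Partition-refinement fixed point:
  B0 = {m0, m2, n0, n2}
  B1 = {m1, n1}
m0 ∈ B0, n0 ∈ B0 → same block

YES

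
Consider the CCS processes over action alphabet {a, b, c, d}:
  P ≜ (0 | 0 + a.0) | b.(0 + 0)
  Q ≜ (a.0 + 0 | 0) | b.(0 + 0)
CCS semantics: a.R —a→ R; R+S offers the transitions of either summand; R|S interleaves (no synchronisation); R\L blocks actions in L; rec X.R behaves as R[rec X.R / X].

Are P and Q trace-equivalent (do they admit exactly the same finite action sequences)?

Reachable graph of P (4 states):
  m0 = (0 | 0 + a.0) | b.(0 + 0) ⊢ -a-> m1, -b-> m2
  m1 = 0 | b.(0 + 0) ⊢ -b-> m3
  m2 = (0 | 0 + a.0) | (0 + 0) ⊢ -a-> m3
  m3 = 0 | (0 + 0) ⊢ stopped
Reachable graph of Q (4 states):
  n0 = (a.0 + 0 | 0) | b.(0 + 0) ⊢ -a-> n1, -b-> n2
  n1 = 0 | b.(0 + 0) ⊢ -b-> n3
  n2 = (a.0 + 0 | 0) | (0 + 0) ⊢ -a-> n3
  n3 = 0 | (0 + 0) ⊢ stopped
Partition-refinement fixed point:
  B0 = {m0, n0}
  B1 = {m2, n2}
  B2 = {m3, n3}
  B3 = {m1, n1}
m0 ∈ B0, n0 ∈ B0 → same block
Bisimilar ⇒ trace-equivalent.

YES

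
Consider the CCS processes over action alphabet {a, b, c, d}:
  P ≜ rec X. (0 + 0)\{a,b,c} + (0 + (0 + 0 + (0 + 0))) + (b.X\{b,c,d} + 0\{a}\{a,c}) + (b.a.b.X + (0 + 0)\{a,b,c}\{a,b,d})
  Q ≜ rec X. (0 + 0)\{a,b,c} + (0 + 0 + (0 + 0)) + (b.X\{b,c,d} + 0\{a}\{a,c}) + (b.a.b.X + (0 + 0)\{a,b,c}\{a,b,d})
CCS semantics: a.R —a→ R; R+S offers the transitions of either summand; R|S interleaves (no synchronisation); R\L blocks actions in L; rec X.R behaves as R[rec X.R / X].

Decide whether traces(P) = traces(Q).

LTS(P): 4 reachable states
  u0 = rec X. (0 + 0)\{a,b,c} + (0 + (0 + 0 + (0 + 0))) + (b.X\{b,c,d} + 0\{a}\{a,c}) + (b.a.b.X + (0 + 0)\{a,b,c}\{a,b,d}) | ··b··> u1, ··b··> u2
  u1 = (rec X. (0 + 0)\{a,b,c} + (0 + (0 + 0 + (0 + 0))) + (b.X\{b,c,d} + 0\{a}\{a,c}) + (b.a.b.X + (0 + 0)\{a,b,c}\{a,b,d}))\{b,c,d} | deadlocked
  u2 = a.b.(rec X. (0 + 0)\{a,b,c} + (0 + (0 + 0 + (0 + 0))) + (b.X\{b,c,d} + 0\{a}\{a,c}) + (b.a.b.X + (0 + 0)\{a,b,c}\{a,b,d})) | ··a··> u3
  u3 = b.(rec X. (0 + 0)\{a,b,c} + (0 + (0 + 0 + (0 + 0))) + (b.X\{b,c,d} + 0\{a}\{a,c}) + (b.a.b.X + (0 + 0)\{a,b,c}\{a,b,d})) | ··b··> u0
LTS(Q): 4 reachable states
  v0 = rec X. (0 + 0)\{a,b,c} + (0 + 0 + (0 + 0)) + (b.X\{b,c,d} + 0\{a}\{a,c}) + (b.a.b.X + (0 + 0)\{a,b,c}\{a,b,d}) | ··b··> v1, ··b··> v2
  v1 = (rec X. (0 + 0)\{a,b,c} + (0 + 0 + (0 + 0)) + (b.X\{b,c,d} + 0\{a}\{a,c}) + (b.a.b.X + (0 + 0)\{a,b,c}\{a,b,d}))\{b,c,d} | deadlocked
  v2 = a.b.(rec X. (0 + 0)\{a,b,c} + (0 + 0 + (0 + 0)) + (b.X\{b,c,d} + 0\{a}\{a,c}) + (b.a.b.X + (0 + 0)\{a,b,c}\{a,b,d})) | ··a··> v3
  v3 = b.(rec X. (0 + 0)\{a,b,c} + (0 + 0 + (0 + 0)) + (b.X\{b,c,d} + 0\{a}\{a,c}) + (b.a.b.X + (0 + 0)\{a,b,c}\{a,b,d})) | ··b··> v0
Bisimilarity quotient blocks:
  B0 = {u0, v0}
  B1 = {u2, v2}
  B2 = {u3, v3}
  B3 = {u1, v1}
u0 ∈ B0, v0 ∈ B0 → same block
Bisimilar ⇒ trace-equivalent.

YES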